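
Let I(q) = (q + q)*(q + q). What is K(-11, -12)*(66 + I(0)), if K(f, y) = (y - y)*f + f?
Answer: -726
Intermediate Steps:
K(f, y) = f (K(f, y) = 0*f + f = 0 + f = f)
I(q) = 4*q² (I(q) = (2*q)*(2*q) = 4*q²)
K(-11, -12)*(66 + I(0)) = -11*(66 + 4*0²) = -11*(66 + 4*0) = -11*(66 + 0) = -11*66 = -726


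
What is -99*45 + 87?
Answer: -4368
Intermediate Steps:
-99*45 + 87 = -4455 + 87 = -4368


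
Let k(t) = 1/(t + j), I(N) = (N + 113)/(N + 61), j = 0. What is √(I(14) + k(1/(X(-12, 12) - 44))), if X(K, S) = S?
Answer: I*√6819/15 ≈ 5.5051*I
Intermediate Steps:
I(N) = (113 + N)/(61 + N)
k(t) = 1/t (k(t) = 1/(t + 0) = 1/t)
√(I(14) + k(1/(X(-12, 12) - 44))) = √((113 + 14)/(61 + 14) + 1/(1/(12 - 44))) = √(127/75 + 1/(1/(-32))) = √((1/75)*127 + 1/(-1/32)) = √(127/75 - 32) = √(-2273/75) = I*√6819/15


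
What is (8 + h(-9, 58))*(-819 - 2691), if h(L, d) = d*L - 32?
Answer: 1916460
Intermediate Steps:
h(L, d) = -32 + L*d (h(L, d) = L*d - 32 = -32 + L*d)
(8 + h(-9, 58))*(-819 - 2691) = (8 + (-32 - 9*58))*(-819 - 2691) = (8 + (-32 - 522))*(-3510) = (8 - 554)*(-3510) = -546*(-3510) = 1916460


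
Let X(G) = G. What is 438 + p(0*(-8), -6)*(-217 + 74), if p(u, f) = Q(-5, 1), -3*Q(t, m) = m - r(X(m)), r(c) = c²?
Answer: 438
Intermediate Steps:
Q(t, m) = -m/3 + m²/3 (Q(t, m) = -(m - m²)/3 = -m/3 + m²/3)
p(u, f) = 0 (p(u, f) = (⅓)*1*(-1 + 1) = (⅓)*1*0 = 0)
438 + p(0*(-8), -6)*(-217 + 74) = 438 + 0*(-217 + 74) = 438 + 0*(-143) = 438 + 0 = 438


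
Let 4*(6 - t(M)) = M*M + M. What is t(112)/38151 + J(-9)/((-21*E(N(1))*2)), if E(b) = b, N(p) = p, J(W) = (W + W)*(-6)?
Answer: -708824/267057 ≈ -2.6542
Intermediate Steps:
J(W) = -12*W (J(W) = (2*W)*(-6) = -12*W)
t(M) = 6 - M/4 - M**2/4 (t(M) = 6 - (M*M + M)/4 = 6 - (M**2 + M)/4 = 6 - (M + M**2)/4 = 6 + (-M/4 - M**2/4) = 6 - M/4 - M**2/4)
t(112)/38151 + J(-9)/((-21*E(N(1))*2)) = (6 - 1/4*112 - 1/4*112**2)/38151 + (-12*(-9))/((-21*1*2)) = (6 - 28 - 1/4*12544)*(1/38151) + 108/((-21*2)) = (6 - 28 - 3136)*(1/38151) + 108/(-42) = -3158*1/38151 + 108*(-1/42) = -3158/38151 - 18/7 = -708824/267057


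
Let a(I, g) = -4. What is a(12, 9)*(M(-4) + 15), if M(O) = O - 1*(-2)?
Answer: -52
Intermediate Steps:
M(O) = 2 + O (M(O) = O + 2 = 2 + O)
a(12, 9)*(M(-4) + 15) = -4*((2 - 4) + 15) = -4*(-2 + 15) = -4*13 = -52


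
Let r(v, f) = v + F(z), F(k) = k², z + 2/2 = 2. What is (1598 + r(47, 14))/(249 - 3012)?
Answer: -1646/2763 ≈ -0.59573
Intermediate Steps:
z = 1 (z = -1 + 2 = 1)
r(v, f) = 1 + v (r(v, f) = v + 1² = v + 1 = 1 + v)
(1598 + r(47, 14))/(249 - 3012) = (1598 + (1 + 47))/(249 - 3012) = (1598 + 48)/(-2763) = 1646*(-1/2763) = -1646/2763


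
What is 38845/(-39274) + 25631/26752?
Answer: -856567/27648896 ≈ -0.030980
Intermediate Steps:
38845/(-39274) + 25631/26752 = 38845*(-1/39274) + 25631*(1/26752) = -38845/39274 + 1349/1408 = -856567/27648896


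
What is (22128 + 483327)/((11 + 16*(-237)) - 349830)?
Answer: -505455/353611 ≈ -1.4294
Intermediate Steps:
(22128 + 483327)/((11 + 16*(-237)) - 349830) = 505455/((11 - 3792) - 349830) = 505455/(-3781 - 349830) = 505455/(-353611) = 505455*(-1/353611) = -505455/353611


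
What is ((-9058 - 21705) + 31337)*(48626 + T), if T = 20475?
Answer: 39663974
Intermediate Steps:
((-9058 - 21705) + 31337)*(48626 + T) = ((-9058 - 21705) + 31337)*(48626 + 20475) = (-30763 + 31337)*69101 = 574*69101 = 39663974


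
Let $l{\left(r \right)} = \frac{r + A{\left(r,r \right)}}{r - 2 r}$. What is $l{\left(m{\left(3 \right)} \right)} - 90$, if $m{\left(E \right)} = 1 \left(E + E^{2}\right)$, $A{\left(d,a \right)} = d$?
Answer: $-92$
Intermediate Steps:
$m{\left(E \right)} = E + E^{2}$
$l{\left(r \right)} = -2$ ($l{\left(r \right)} = \frac{r + r}{r - 2 r} = \frac{2 r}{\left(-1\right) r} = 2 r \left(- \frac{1}{r}\right) = -2$)
$l{\left(m{\left(3 \right)} \right)} - 90 = -2 - 90 = -92$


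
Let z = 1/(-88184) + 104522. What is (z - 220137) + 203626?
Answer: 7761162023/88184 ≈ 88011.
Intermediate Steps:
z = 9217168047/88184 (z = -1/88184 + 104522 = 9217168047/88184 ≈ 1.0452e+5)
(z - 220137) + 203626 = (9217168047/88184 - 220137) + 203626 = -10195393161/88184 + 203626 = 7761162023/88184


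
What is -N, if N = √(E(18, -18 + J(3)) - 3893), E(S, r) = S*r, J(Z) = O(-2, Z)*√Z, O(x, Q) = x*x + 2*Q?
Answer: -I*√(4217 - 180*√3) ≈ -62.492*I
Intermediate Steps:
O(x, Q) = x² + 2*Q
J(Z) = √Z*(4 + 2*Z) (J(Z) = ((-2)² + 2*Z)*√Z = (4 + 2*Z)*√Z = √Z*(4 + 2*Z))
N = √(-4217 + 180*√3) (N = √(18*(-18 + 2*√3*(2 + 3)) - 3893) = √(18*(-18 + 2*√3*5) - 3893) = √(18*(-18 + 10*√3) - 3893) = √((-324 + 180*√3) - 3893) = √(-4217 + 180*√3) ≈ 62.492*I)
-N = -√(-4217 + 180*√3)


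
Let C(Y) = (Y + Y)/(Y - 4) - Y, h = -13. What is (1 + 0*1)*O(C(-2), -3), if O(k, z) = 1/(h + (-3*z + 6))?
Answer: ½ ≈ 0.50000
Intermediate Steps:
C(Y) = -Y + 2*Y/(-4 + Y) (C(Y) = (2*Y)/(-4 + Y) - Y = 2*Y/(-4 + Y) - Y = -Y + 2*Y/(-4 + Y))
O(k, z) = 1/(-7 - 3*z) (O(k, z) = 1/(-13 + (-3*z + 6)) = 1/(-13 + (6 - 3*z)) = 1/(-7 - 3*z))
(1 + 0*1)*O(C(-2), -3) = (1 + 0*1)*(-1/(7 + 3*(-3))) = (1 + 0)*(-1/(7 - 9)) = 1*(-1/(-2)) = 1*(-1*(-½)) = 1*(½) = ½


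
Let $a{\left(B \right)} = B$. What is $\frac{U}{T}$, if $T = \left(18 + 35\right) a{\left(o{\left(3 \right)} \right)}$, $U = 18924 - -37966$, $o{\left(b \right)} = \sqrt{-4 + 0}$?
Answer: $- \frac{28445 i}{53} \approx - 536.7 i$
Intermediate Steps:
$o{\left(b \right)} = 2 i$ ($o{\left(b \right)} = \sqrt{-4} = 2 i$)
$U = 56890$ ($U = 18924 + 37966 = 56890$)
$T = 106 i$ ($T = \left(18 + 35\right) 2 i = 53 \cdot 2 i = 106 i \approx 106.0 i$)
$\frac{U}{T} = \frac{56890}{106 i} = 56890 \left(- \frac{i}{106}\right) = - \frac{28445 i}{53}$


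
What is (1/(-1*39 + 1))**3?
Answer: -1/54872 ≈ -1.8224e-5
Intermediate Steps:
(1/(-1*39 + 1))**3 = (1/(-39 + 1))**3 = (1/(-38))**3 = (-1/38)**3 = -1/54872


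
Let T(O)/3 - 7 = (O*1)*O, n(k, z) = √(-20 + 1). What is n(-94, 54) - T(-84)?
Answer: -21189 + I*√19 ≈ -21189.0 + 4.3589*I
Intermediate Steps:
n(k, z) = I*√19 (n(k, z) = √(-19) = I*√19)
T(O) = 21 + 3*O² (T(O) = 21 + 3*((O*1)*O) = 21 + 3*(O*O) = 21 + 3*O²)
n(-94, 54) - T(-84) = I*√19 - (21 + 3*(-84)²) = I*√19 - (21 + 3*7056) = I*√19 - (21 + 21168) = I*√19 - 1*21189 = I*√19 - 21189 = -21189 + I*√19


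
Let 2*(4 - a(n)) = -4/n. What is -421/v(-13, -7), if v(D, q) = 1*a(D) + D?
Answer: 5473/119 ≈ 45.992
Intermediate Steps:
a(n) = 4 + 2/n (a(n) = 4 - (-2)/n = 4 + 2/n)
v(D, q) = 4 + D + 2/D (v(D, q) = 1*(4 + 2/D) + D = (4 + 2/D) + D = 4 + D + 2/D)
-421/v(-13, -7) = -421/(4 - 13 + 2/(-13)) = -421/(4 - 13 + 2*(-1/13)) = -421/(4 - 13 - 2/13) = -421/(-119/13) = -421*(-13/119) = 5473/119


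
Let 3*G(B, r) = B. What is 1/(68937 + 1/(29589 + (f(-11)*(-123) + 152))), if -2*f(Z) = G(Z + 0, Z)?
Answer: 59031/4069420049 ≈ 1.4506e-5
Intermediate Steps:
G(B, r) = B/3
f(Z) = -Z/6 (f(Z) = -(Z + 0)/6 = -Z/6)
1/(68937 + 1/(29589 + (f(-11)*(-123) + 152))) = 1/(68937 + 1/(29589 + (-⅙*(-11)*(-123) + 152))) = 1/(68937 + 1/(29589 + ((11/6)*(-123) + 152))) = 1/(68937 + 1/(29589 + (-451/2 + 152))) = 1/(68937 + 1/(29589 - 147/2)) = 1/(68937 + 1/(59031/2)) = 1/(68937 + 2/59031) = 1/(4069420049/59031) = 59031/4069420049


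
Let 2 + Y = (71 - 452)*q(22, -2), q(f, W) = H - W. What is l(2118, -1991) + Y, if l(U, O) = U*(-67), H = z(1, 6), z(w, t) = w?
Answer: -143051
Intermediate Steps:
H = 1
q(f, W) = 1 - W
l(U, O) = -67*U
Y = -1145 (Y = -2 + (71 - 452)*(1 - 1*(-2)) = -2 - 381*(1 + 2) = -2 - 381*3 = -2 - 1143 = -1145)
l(2118, -1991) + Y = -67*2118 - 1145 = -141906 - 1145 = -143051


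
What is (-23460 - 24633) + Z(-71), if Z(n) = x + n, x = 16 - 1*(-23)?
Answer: -48125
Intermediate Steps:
x = 39 (x = 16 + 23 = 39)
Z(n) = 39 + n
(-23460 - 24633) + Z(-71) = (-23460 - 24633) + (39 - 71) = -48093 - 32 = -48125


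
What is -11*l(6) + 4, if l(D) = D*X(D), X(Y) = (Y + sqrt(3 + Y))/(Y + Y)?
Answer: -91/2 ≈ -45.500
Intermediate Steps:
X(Y) = (Y + sqrt(3 + Y))/(2*Y) (X(Y) = (Y + sqrt(3 + Y))/((2*Y)) = (Y + sqrt(3 + Y))*(1/(2*Y)) = (Y + sqrt(3 + Y))/(2*Y))
l(D) = D/2 + sqrt(3 + D)/2 (l(D) = D*((D + sqrt(3 + D))/(2*D)) = D/2 + sqrt(3 + D)/2)
-11*l(6) + 4 = -11*((1/2)*6 + sqrt(3 + 6)/2) + 4 = -11*(3 + sqrt(9)/2) + 4 = -11*(3 + (1/2)*3) + 4 = -11*(3 + 3/2) + 4 = -11*9/2 + 4 = -99/2 + 4 = -91/2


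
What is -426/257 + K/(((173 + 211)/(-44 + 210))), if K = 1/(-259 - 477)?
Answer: -60220243/36317184 ≈ -1.6582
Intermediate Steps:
K = -1/736 (K = 1/(-736) = -1/736 ≈ -0.0013587)
-426/257 + K/(((173 + 211)/(-44 + 210))) = -426/257 - (-44 + 210)/(173 + 211)/736 = -426*1/257 - 1/(736*(384/166)) = -426/257 - 1/(736*(384*(1/166))) = -426/257 - 1/(736*192/83) = -426/257 - 1/736*83/192 = -426/257 - 83/141312 = -60220243/36317184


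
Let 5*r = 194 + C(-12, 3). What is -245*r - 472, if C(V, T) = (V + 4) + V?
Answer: -8998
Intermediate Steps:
C(V, T) = 4 + 2*V (C(V, T) = (4 + V) + V = 4 + 2*V)
r = 174/5 (r = (194 + (4 + 2*(-12)))/5 = (194 + (4 - 24))/5 = (194 - 20)/5 = (⅕)*174 = 174/5 ≈ 34.800)
-245*r - 472 = -245*174/5 - 472 = -8526 - 472 = -8998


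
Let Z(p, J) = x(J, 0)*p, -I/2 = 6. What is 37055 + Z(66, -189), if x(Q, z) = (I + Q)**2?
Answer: 2703521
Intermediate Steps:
I = -12 (I = -2*6 = -12)
x(Q, z) = (-12 + Q)**2
Z(p, J) = p*(-12 + J)**2 (Z(p, J) = (-12 + J)**2*p = p*(-12 + J)**2)
37055 + Z(66, -189) = 37055 + 66*(-12 - 189)**2 = 37055 + 66*(-201)**2 = 37055 + 66*40401 = 37055 + 2666466 = 2703521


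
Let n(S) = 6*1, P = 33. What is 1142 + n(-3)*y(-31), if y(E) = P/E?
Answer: 35204/31 ≈ 1135.6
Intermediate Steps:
y(E) = 33/E
n(S) = 6
1142 + n(-3)*y(-31) = 1142 + 6*(33/(-31)) = 1142 + 6*(33*(-1/31)) = 1142 + 6*(-33/31) = 1142 - 198/31 = 35204/31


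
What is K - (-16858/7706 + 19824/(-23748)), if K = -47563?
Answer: -362648966834/7625087 ≈ -47560.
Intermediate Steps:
K - (-16858/7706 + 19824/(-23748)) = -47563 - (-16858/7706 + 19824/(-23748)) = -47563 - (-16858*1/7706 + 19824*(-1/23748)) = -47563 - (-8429/3853 - 1652/1979) = -47563 - 1*(-23046147/7625087) = -47563 + 23046147/7625087 = -362648966834/7625087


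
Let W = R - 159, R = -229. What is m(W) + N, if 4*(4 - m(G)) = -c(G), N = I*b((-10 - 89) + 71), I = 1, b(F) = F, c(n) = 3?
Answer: -93/4 ≈ -23.250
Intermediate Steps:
W = -388 (W = -229 - 159 = -388)
N = -28 (N = 1*((-10 - 89) + 71) = 1*(-99 + 71) = 1*(-28) = -28)
m(G) = 19/4 (m(G) = 4 - (-1)*3/4 = 4 - ¼*(-3) = 4 + ¾ = 19/4)
m(W) + N = 19/4 - 28 = -93/4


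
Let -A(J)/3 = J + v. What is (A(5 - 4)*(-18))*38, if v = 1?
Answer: 4104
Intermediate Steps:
A(J) = -3 - 3*J (A(J) = -3*(J + 1) = -3*(1 + J) = -3 - 3*J)
(A(5 - 4)*(-18))*38 = ((-3 - 3*(5 - 4))*(-18))*38 = ((-3 - 3*1)*(-18))*38 = ((-3 - 3)*(-18))*38 = -6*(-18)*38 = 108*38 = 4104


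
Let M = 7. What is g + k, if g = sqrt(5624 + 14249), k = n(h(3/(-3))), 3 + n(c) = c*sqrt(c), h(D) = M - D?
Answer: -3 + sqrt(19873) + 16*sqrt(2) ≈ 160.60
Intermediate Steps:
h(D) = 7 - D
n(c) = -3 + c**(3/2) (n(c) = -3 + c*sqrt(c) = -3 + c**(3/2))
k = -3 + 16*sqrt(2) (k = -3 + (7 - 3/(-3))**(3/2) = -3 + (7 - 3*(-1)/3)**(3/2) = -3 + (7 - 1*(-1))**(3/2) = -3 + (7 + 1)**(3/2) = -3 + 8**(3/2) = -3 + 16*sqrt(2) ≈ 19.627)
g = sqrt(19873) ≈ 140.97
g + k = sqrt(19873) + (-3 + 16*sqrt(2)) = -3 + sqrt(19873) + 16*sqrt(2)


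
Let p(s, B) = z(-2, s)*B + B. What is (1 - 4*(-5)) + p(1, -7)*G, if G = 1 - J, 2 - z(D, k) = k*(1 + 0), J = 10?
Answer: 147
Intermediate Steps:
z(D, k) = 2 - k (z(D, k) = 2 - k*(1 + 0) = 2 - k)
p(s, B) = B + B*(2 - s) (p(s, B) = (2 - s)*B + B = B*(2 - s) + B = B + B*(2 - s))
G = -9 (G = 1 - 10 = -9)
(1 - 4*(-5)) + p(1, -7)*G = (1 - 4*(-5)) - 7*(3 - 1*1)*(-9) = (1 + 20) - 7*(3 - 1)*(-9) = 21 - 7*2*(-9) = 21 - 14*(-9) = 21 + 126 = 147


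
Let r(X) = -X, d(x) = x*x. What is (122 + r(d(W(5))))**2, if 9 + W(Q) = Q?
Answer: 11236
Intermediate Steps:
W(Q) = -9 + Q
d(x) = x**2
(122 + r(d(W(5))))**2 = (122 - (-9 + 5)**2)**2 = (122 - 1*(-4)**2)**2 = (122 - 1*16)**2 = (122 - 16)**2 = 106**2 = 11236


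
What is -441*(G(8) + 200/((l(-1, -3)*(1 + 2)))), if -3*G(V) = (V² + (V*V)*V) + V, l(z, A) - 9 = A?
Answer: 80948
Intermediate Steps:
l(z, A) = 9 + A
G(V) = -V/3 - V²/3 - V³/3 (G(V) = -((V² + (V*V)*V) + V)/3 = -((V² + V²*V) + V)/3 = -((V² + V³) + V)/3 = -(V + V² + V³)/3 = -V/3 - V²/3 - V³/3)
-441*(G(8) + 200/((l(-1, -3)*(1 + 2)))) = -441*(-⅓*8*(1 + 8 + 8²) + 200/(((9 - 3)*(1 + 2)))) = -441*(-⅓*8*(1 + 8 + 64) + 200/((6*3))) = -441*(-⅓*8*73 + 200/18) = -441*(-584/3 + 200*(1/18)) = -441*(-584/3 + 100/9) = -441*(-1652/9) = 80948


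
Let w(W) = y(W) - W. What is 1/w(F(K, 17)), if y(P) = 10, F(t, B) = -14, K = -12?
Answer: 1/24 ≈ 0.041667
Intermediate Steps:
w(W) = 10 - W
1/w(F(K, 17)) = 1/(10 - 1*(-14)) = 1/(10 + 14) = 1/24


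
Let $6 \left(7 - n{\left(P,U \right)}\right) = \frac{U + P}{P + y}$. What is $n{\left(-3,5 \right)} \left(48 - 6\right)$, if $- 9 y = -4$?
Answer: $\frac{6888}{23} \approx 299.48$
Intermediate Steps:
$y = \frac{4}{9}$ ($y = \left(- \frac{1}{9}\right) \left(-4\right) = \frac{4}{9} \approx 0.44444$)
$n{\left(P,U \right)} = 7 - \frac{P + U}{6 \left(\frac{4}{9} + P\right)}$ ($n{\left(P,U \right)} = 7 - \frac{\left(U + P\right) \frac{1}{P + \frac{4}{9}}}{6} = 7 - \frac{\left(P + U\right) \frac{1}{\frac{4}{9} + P}}{6} = 7 - \frac{\frac{1}{\frac{4}{9} + P} \left(P + U\right)}{6} = 7 - \frac{P + U}{6 \left(\frac{4}{9} + P\right)}$)
$n{\left(-3,5 \right)} \left(48 - 6\right) = \frac{56 - 15 + 123 \left(-3\right)}{2 \left(4 + 9 \left(-3\right)\right)} \left(48 - 6\right) = \frac{56 - 15 - 369}{2 \left(4 - 27\right)} 42 = \frac{1}{2} \frac{1}{-23} \left(-328\right) 42 = \frac{1}{2} \left(- \frac{1}{23}\right) \left(-328\right) 42 = \frac{164}{23} \cdot 42 = \frac{6888}{23}$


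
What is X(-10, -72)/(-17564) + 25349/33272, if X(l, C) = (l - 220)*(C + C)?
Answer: -164184701/146097352 ≈ -1.1238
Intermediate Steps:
X(l, C) = 2*C*(-220 + l) (X(l, C) = (-220 + l)*(2*C) = 2*C*(-220 + l))
X(-10, -72)/(-17564) + 25349/33272 = (2*(-72)*(-220 - 10))/(-17564) + 25349/33272 = (2*(-72)*(-230))*(-1/17564) + 25349*(1/33272) = 33120*(-1/17564) + 25349/33272 = -8280/4391 + 25349/33272 = -164184701/146097352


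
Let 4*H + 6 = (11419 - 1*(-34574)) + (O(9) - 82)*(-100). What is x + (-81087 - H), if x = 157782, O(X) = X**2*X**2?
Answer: 908693/4 ≈ 2.2717e+5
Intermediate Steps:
O(X) = X**4
H = -601913/4 (H = -3/2 + ((11419 - 1*(-34574)) + (9**4 - 82)*(-100))/4 = -3/2 + ((11419 + 34574) + (6561 - 82)*(-100))/4 = -3/2 + (45993 + 6479*(-100))/4 = -3/2 + (45993 - 647900)/4 = -3/2 + (1/4)*(-601907) = -3/2 - 601907/4 = -601913/4 ≈ -1.5048e+5)
x + (-81087 - H) = 157782 + (-81087 - 1*(-601913/4)) = 157782 + (-81087 + 601913/4) = 157782 + 277565/4 = 908693/4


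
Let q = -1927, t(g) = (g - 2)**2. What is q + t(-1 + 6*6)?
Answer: -838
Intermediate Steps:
t(g) = (-2 + g)**2
q + t(-1 + 6*6) = -1927 + (-2 + (-1 + 6*6))**2 = -1927 + (-2 + (-1 + 36))**2 = -1927 + (-2 + 35)**2 = -1927 + 33**2 = -1927 + 1089 = -838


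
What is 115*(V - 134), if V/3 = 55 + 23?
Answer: 11500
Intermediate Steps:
V = 234 (V = 3*(55 + 23) = 3*78 = 234)
115*(V - 134) = 115*(234 - 134) = 115*100 = 11500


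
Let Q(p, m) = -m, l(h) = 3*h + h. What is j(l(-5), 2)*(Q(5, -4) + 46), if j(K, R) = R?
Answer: 100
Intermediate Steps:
l(h) = 4*h
j(l(-5), 2)*(Q(5, -4) + 46) = 2*(-1*(-4) + 46) = 2*(4 + 46) = 2*50 = 100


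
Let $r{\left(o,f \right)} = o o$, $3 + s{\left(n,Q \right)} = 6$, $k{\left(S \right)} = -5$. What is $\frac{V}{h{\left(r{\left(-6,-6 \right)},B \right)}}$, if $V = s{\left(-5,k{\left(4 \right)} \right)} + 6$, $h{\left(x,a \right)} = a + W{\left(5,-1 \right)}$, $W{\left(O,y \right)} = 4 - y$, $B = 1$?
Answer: $\frac{3}{2} \approx 1.5$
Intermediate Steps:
$s{\left(n,Q \right)} = 3$ ($s{\left(n,Q \right)} = -3 + 6 = 3$)
$r{\left(o,f \right)} = o^{2}$
$h{\left(x,a \right)} = 5 + a$ ($h{\left(x,a \right)} = a + \left(4 - -1\right) = a + \left(4 + 1\right) = a + 5 = 5 + a$)
$V = 9$ ($V = 3 + 6 = 9$)
$\frac{V}{h{\left(r{\left(-6,-6 \right)},B \right)}} = \frac{1}{5 + 1} \cdot 9 = \frac{1}{6} \cdot 9 = \frac{3}{2}$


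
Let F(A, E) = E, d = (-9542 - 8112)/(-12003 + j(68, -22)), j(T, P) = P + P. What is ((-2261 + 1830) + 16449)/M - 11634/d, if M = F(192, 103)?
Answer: -1010940173/129883 ≈ -7783.5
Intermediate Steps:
j(T, P) = 2*P
d = 2522/1721 (d = (-9542 - 8112)/(-12003 + 2*(-22)) = -17654/(-12003 - 44) = -17654/(-12047) = -17654*(-1/12047) = 2522/1721 ≈ 1.4654)
M = 103
((-2261 + 1830) + 16449)/M - 11634/d = ((-2261 + 1830) + 16449)/103 - 11634/2522/1721 = (-431 + 16449)*(1/103) - 11634*1721/2522 = 16018*(1/103) - 10011057/1261 = 16018/103 - 10011057/1261 = -1010940173/129883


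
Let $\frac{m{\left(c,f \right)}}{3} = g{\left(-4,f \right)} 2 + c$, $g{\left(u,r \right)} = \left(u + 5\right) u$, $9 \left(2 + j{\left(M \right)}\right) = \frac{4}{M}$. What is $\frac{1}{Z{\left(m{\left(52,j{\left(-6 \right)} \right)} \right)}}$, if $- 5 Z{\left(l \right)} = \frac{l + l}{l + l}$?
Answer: $-5$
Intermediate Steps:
$j{\left(M \right)} = -2 + \frac{4}{9 M}$ ($j{\left(M \right)} = -2 + \frac{4 \frac{1}{M}}{9} = -2 + \frac{4}{9 M}$)
$g{\left(u,r \right)} = u \left(5 + u\right)$ ($g{\left(u,r \right)} = \left(5 + u\right) u = u \left(5 + u\right)$)
$m{\left(c,f \right)} = -24 + 3 c$ ($m{\left(c,f \right)} = 3 \left(- 4 \left(5 - 4\right) 2 + c\right) = 3 \left(\left(-4\right) 1 \cdot 2 + c\right) = 3 \left(\left(-4\right) 2 + c\right) = 3 \left(-8 + c\right) = -24 + 3 c$)
$Z{\left(l \right)} = - \frac{1}{5}$ ($Z{\left(l \right)} = - \frac{\left(l + l\right) \frac{1}{l + l}}{5} = - \frac{2 l \frac{1}{2 l}}{5} = \left(- \frac{1}{5}\right) 1 = - \frac{1}{5}$)
$\frac{1}{Z{\left(m{\left(52,j{\left(-6 \right)} \right)} \right)}} = \frac{1}{- \frac{1}{5}} = -5$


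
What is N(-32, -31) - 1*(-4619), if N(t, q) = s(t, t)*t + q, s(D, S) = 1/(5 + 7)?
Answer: 13756/3 ≈ 4585.3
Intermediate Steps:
s(D, S) = 1/12
N(t, q) = q + t/12 (N(t, q) = t/12 + q = q + t/12)
N(-32, -31) - 1*(-4619) = (-31 + (1/12)*(-32)) - 1*(-4619) = (-31 - 8/3) + 4619 = -101/3 + 4619 = 13756/3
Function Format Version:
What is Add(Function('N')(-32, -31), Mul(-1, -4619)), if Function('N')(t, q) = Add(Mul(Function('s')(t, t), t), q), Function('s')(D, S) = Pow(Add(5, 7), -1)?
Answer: Rational(13756, 3) ≈ 4585.3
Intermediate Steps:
Function('s')(D, S) = Rational(1, 12) (Function('s')(D, S) = Pow(12, -1) = Rational(1, 12))
Function('N')(t, q) = Add(q, Mul(Rational(1, 12), t)) (Function('N')(t, q) = Add(Mul(Rational(1, 12), t), q) = Add(q, Mul(Rational(1, 12), t)))
Add(Function('N')(-32, -31), Mul(-1, -4619)) = Add(Add(-31, Mul(Rational(1, 12), -32)), Mul(-1, -4619)) = Add(Add(-31, Rational(-8, 3)), 4619) = Add(Rational(-101, 3), 4619) = Rational(13756, 3)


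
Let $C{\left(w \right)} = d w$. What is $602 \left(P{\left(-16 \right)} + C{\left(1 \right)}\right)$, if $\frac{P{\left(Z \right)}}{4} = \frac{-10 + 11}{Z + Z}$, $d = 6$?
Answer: $\frac{14147}{4} \approx 3536.8$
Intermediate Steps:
$P{\left(Z \right)} = \frac{2}{Z}$ ($P{\left(Z \right)} = 4 \frac{-10 + 11}{Z + Z} = 4 \cdot 1 \frac{1}{2 Z} = 4 \frac{1}{2 Z} = \frac{2}{Z}$)
$C{\left(w \right)} = 6 w$
$602 \left(P{\left(-16 \right)} + C{\left(1 \right)}\right) = 602 \left(\frac{2}{-16} + 6 \cdot 1\right) = 602 \left(2 \left(- \frac{1}{16}\right) + 6\right) = 602 \left(- \frac{1}{8} + 6\right) = 602 \cdot \frac{47}{8} = \frac{14147}{4}$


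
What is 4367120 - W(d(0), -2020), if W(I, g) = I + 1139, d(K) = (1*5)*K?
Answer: 4365981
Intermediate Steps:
d(K) = 5*K
W(I, g) = 1139 + I
4367120 - W(d(0), -2020) = 4367120 - (1139 + 5*0) = 4367120 - (1139 + 0) = 4367120 - 1*1139 = 4367120 - 1139 = 4365981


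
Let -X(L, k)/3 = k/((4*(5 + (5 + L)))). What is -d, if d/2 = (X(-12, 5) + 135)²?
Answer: -1199025/32 ≈ -37470.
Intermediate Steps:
X(L, k) = -3*k/(40 + 4*L) (X(L, k) = -3*k/(4*(5 + (5 + L))) = -3*k/(4*(10 + L)) = -3*k/(40 + 4*L))
d = 1199025/32 (d = 2*(-3*5/(40 + 4*(-12)) + 135)² = 2*(-3*5/(40 - 48) + 135)² = 2*(-3*5/(-8) + 135)² = 2*(-3*5*(-⅛) + 135)² = 2*(15/8 + 135)² = 2*(1095/8)² = 2*(1199025/64) = 1199025/32 ≈ 37470.)
-d = -1*1199025/32 = -1199025/32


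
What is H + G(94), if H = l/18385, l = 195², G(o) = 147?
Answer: 548124/3677 ≈ 149.07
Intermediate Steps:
l = 38025
H = 7605/3677 (H = 38025/18385 = 38025*(1/18385) = 7605/3677 ≈ 2.0683)
H + G(94) = 7605/3677 + 147 = 548124/3677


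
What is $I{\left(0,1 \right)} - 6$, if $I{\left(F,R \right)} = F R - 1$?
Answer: $-7$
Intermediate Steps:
$I{\left(F,R \right)} = -1 + F R$
$I{\left(0,1 \right)} - 6 = \left(-1 + 0 \cdot 1\right) - 6 = \left(-1 + 0\right) - 6 = -1 - 6 = -7$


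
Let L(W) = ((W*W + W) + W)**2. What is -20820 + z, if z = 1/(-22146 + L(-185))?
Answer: -23862611460779/1146138879 ≈ -20820.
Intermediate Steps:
L(W) = (W**2 + 2*W)**2 (L(W) = ((W**2 + W) + W)**2 = ((W + W**2) + W)**2 = (W**2 + 2*W)**2)
z = 1/1146138879 (z = 1/(-22146 + (-185)**2*(2 - 185)**2) = 1/(-22146 + 34225*(-183)**2) = 1/(-22146 + 34225*33489) = 1/(-22146 + 1146161025) = 1/1146138879 ≈ 8.7249e-10)
-20820 + z = -20820 + 1/1146138879 = -23862611460779/1146138879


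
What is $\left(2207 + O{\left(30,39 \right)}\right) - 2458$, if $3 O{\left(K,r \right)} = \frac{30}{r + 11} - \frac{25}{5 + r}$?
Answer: $- \frac{165653}{660} \approx -250.99$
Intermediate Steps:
$O{\left(K,r \right)} = \frac{10}{11 + r} - \frac{25}{3 \left(5 + r\right)}$ ($O{\left(K,r \right)} = \frac{\frac{30}{r + 11} - \frac{25}{5 + r}}{3} = \frac{\frac{30}{11 + r} - \frac{25}{5 + r}}{3} = \frac{- \frac{25}{5 + r} + \frac{30}{11 + r}}{3} = \frac{10}{11 + r} - \frac{25}{3 \left(5 + r\right)}$)
$\left(2207 + O{\left(30,39 \right)}\right) - 2458 = \left(2207 + \frac{5 \left(-25 + 39\right)}{3 \left(55 + 39^{2} + 16 \cdot 39\right)}\right) - 2458 = \left(2207 + \frac{5}{3} \frac{1}{55 + 1521 + 624} \cdot 14\right) - 2458 = \left(2207 + \frac{5}{3} \cdot \frac{1}{2200} \cdot 14\right) - 2458 = \left(2207 + \frac{7}{660}\right) - 2458 = \frac{1456627}{660} - 2458 = - \frac{165653}{660}$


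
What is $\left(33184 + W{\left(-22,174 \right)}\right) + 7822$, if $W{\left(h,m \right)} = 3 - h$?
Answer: $41031$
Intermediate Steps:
$\left(33184 + W{\left(-22,174 \right)}\right) + 7822 = \left(33184 + \left(3 - -22\right)\right) + 7822 = \left(33184 + \left(3 + 22\right)\right) + 7822 = \left(33184 + 25\right) + 7822 = 33209 + 7822 = 41031$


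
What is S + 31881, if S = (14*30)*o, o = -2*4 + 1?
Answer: 28941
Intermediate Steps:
o = -7 (o = -8 + 1 = -7)
S = -2940 (S = (14*30)*(-7) = 420*(-7) = -2940)
S + 31881 = -2940 + 31881 = 28941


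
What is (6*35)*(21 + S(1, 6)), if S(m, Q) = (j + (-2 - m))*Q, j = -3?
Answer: -3150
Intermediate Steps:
S(m, Q) = Q*(-5 - m) (S(m, Q) = (-3 + (-2 - m))*Q = (-5 - m)*Q = Q*(-5 - m))
(6*35)*(21 + S(1, 6)) = (6*35)*(21 - 1*6*(5 + 1)) = 210*(21 - 1*6*6) = 210*(21 - 36) = 210*(-15) = -3150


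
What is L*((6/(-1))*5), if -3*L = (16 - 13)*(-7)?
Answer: -210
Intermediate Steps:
L = 7 (L = -(16 - 13)*(-7)/3 = -(-7) = -⅓*(-21) = 7)
L*((6/(-1))*5) = 7*((6/(-1))*5) = 7*(-1*6*5) = 7*(-6*5) = 7*(-30) = -210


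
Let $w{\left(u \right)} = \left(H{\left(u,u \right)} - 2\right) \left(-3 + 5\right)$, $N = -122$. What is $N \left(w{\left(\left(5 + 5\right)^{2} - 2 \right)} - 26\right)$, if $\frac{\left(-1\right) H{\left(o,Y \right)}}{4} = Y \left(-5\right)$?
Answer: $-474580$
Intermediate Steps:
$H{\left(o,Y \right)} = 20 Y$ ($H{\left(o,Y \right)} = - 4 Y \left(-5\right) = - 4 \left(- 5 Y\right) = 20 Y$)
$w{\left(u \right)} = -4 + 40 u$ ($w{\left(u \right)} = \left(20 u - 2\right) \left(-3 + 5\right) = \left(-2 + 20 u\right) 2 = -4 + 40 u$)
$N \left(w{\left(\left(5 + 5\right)^{2} - 2 \right)} - 26\right) = - 122 \left(\left(-4 + 40 \left(\left(5 + 5\right)^{2} - 2\right)\right) - 26\right) = - 122 \left(\left(-4 + 40 \left(10^{2} - 2\right)\right) - 26\right) = - 122 \left(\left(-4 + 40 \left(100 - 2\right)\right) - 26\right) = - 122 \left(\left(-4 + 40 \cdot 98\right) - 26\right) = - 122 \left(\left(-4 + 3920\right) - 26\right) = - 122 \left(3916 - 26\right) = \left(-122\right) 3890 = -474580$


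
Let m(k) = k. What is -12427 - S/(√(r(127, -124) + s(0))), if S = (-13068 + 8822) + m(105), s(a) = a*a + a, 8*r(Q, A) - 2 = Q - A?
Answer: -12427 + 8282*√506/253 ≈ -11691.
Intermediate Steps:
r(Q, A) = ¼ - A/8 + Q/8 (r(Q, A) = ¼ + (Q - A)/8 = ¼ + (-A/8 + Q/8) = ¼ - A/8 + Q/8)
s(a) = a + a² (s(a) = a² + a = a + a²)
S = -4141 (S = (-13068 + 8822) + 105 = -4246 + 105 = -4141)
-12427 - S/(√(r(127, -124) + s(0))) = -12427 - (-4141)/(√((¼ - ⅛*(-124) + (⅛)*127) + 0*(1 + 0))) = -12427 - (-4141)/(√((¼ + 31/2 + 127/8) + 0*1)) = -12427 - (-4141)/(√(253/8 + 0)) = -12427 - (-4141)/(√(253/8)) = -12427 - (-4141)/(√506/4) = -12427 - (-4141)*2*√506/253 = -12427 - (-8282)*√506/253 = -12427 + 8282*√506/253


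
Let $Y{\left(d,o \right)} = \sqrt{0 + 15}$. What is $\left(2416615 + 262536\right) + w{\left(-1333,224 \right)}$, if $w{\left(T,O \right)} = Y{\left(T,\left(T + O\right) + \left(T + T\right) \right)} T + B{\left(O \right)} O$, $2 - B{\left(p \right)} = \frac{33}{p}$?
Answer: $2679566 - 1333 \sqrt{15} \approx 2.6744 \cdot 10^{6}$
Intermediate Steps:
$Y{\left(d,o \right)} = \sqrt{15}$
$B{\left(p \right)} = 2 - \frac{33}{p}$
$w{\left(T,O \right)} = O \left(2 - \frac{33}{O}\right) + T \sqrt{15}$ ($w{\left(T,O \right)} = \sqrt{15} T + \left(2 - \frac{33}{O}\right) O = T \sqrt{15} + O \left(2 - \frac{33}{O}\right) = O \left(2 - \frac{33}{O}\right) + T \sqrt{15}$)
$\left(2416615 + 262536\right) + w{\left(-1333,224 \right)} = \left(2416615 + 262536\right) - \left(-415 + 1333 \sqrt{15}\right) = 2679151 - \left(-415 + 1333 \sqrt{15}\right) = 2679151 + \left(415 - 1333 \sqrt{15}\right) = 2679566 - 1333 \sqrt{15}$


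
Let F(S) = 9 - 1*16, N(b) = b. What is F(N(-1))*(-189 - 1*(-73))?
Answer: 812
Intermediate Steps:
F(S) = -7 (F(S) = 9 - 16 = -7)
F(N(-1))*(-189 - 1*(-73)) = -7*(-189 - 1*(-73)) = -7*(-189 + 73) = -7*(-116) = 812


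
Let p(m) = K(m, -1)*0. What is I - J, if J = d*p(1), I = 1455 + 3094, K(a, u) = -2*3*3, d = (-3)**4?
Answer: 4549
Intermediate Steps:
d = 81
K(a, u) = -18 (K(a, u) = -6*3 = -18)
p(m) = 0 (p(m) = -18*0 = 0)
I = 4549
J = 0 (J = 81*0 = 0)
I - J = 4549 - 1*0 = 4549 + 0 = 4549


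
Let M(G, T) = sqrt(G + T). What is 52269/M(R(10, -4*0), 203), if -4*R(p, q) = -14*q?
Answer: 7467*sqrt(203)/29 ≈ 3668.6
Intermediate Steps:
R(p, q) = 7*q/2 (R(p, q) = -(-7)*q/2 = 7*q/2)
52269/M(R(10, -4*0), 203) = 52269/(sqrt(7*(-4*0)/2 + 203)) = 52269/(sqrt((7/2)*0 + 203)) = 52269/(sqrt(0 + 203)) = 52269/(sqrt(203)) = 52269*(sqrt(203)/203) = 7467*sqrt(203)/29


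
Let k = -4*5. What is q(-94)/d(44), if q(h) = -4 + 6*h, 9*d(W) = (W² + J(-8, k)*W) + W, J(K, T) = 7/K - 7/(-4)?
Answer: -10224/4037 ≈ -2.5326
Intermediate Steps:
k = -20
J(K, T) = 7/4 + 7/K (J(K, T) = 7/K - 7*(-¼) = 7/K + 7/4 = 7/4 + 7/K)
d(W) = W²/9 + 5*W/24 (d(W) = ((W² + (7/4 + 7/(-8))*W) + W)/9 = ((W² + (7/4 + 7*(-⅛))*W) + W)/9 = ((W² + (7/4 - 7/8)*W) + W)/9 = ((W² + 7*W/8) + W)/9 = (W² + 15*W/8)/9 = W²/9 + 5*W/24)
q(-94)/d(44) = (-4 + 6*(-94))/(((1/72)*44*(15 + 8*44))) = (-4 - 564)/(((1/72)*44*(15 + 352))) = -568/((1/72)*44*367) = -568/4037/18 = -568*18/4037 = -10224/4037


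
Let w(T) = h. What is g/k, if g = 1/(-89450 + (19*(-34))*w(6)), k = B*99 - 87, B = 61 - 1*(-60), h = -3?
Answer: -1/1040692704 ≈ -9.6090e-10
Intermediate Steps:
w(T) = -3
B = 121 (B = 61 + 60 = 121)
k = 11892 (k = 121*99 - 87 = 11979 - 87 = 11892)
g = -1/87512 (g = 1/(-89450 + (19*(-34))*(-3)) = 1/(-89450 - 646*(-3)) = 1/(-89450 + 1938) = 1/(-87512) = -1/87512 ≈ -1.1427e-5)
g/k = -1/87512/11892 = -1/87512*1/11892 = -1/1040692704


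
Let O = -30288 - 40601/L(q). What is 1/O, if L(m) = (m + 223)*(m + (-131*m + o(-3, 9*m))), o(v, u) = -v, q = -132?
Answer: -1561833/47304838505 ≈ -3.3016e-5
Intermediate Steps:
L(m) = (3 - 130*m)*(223 + m) (L(m) = (m + 223)*(m + (-131*m - 1*(-3))) = (223 + m)*(m + (-131*m + 3)) = (223 + m)*(m + (3 - 131*m)) = (223 + m)*(3 - 130*m) = (3 - 130*m)*(223 + m))
O = -47304838505/1561833 (O = -30288 - 40601/(669 - 28987*(-132) - 130*(-132)²) = -30288 - 40601/(669 + 3826284 - 130*17424) = -30288 - 40601/(669 + 3826284 - 2265120) = -30288 - 40601/1561833 = -47304838505/1561833 ≈ -30288.)
1/O = 1/(-47304838505/1561833) = -1561833/47304838505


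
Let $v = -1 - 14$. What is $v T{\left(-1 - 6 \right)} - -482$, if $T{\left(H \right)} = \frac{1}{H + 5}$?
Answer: $\frac{979}{2} \approx 489.5$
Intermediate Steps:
$T{\left(H \right)} = \frac{1}{5 + H}$
$v = -15$ ($v = -1 - 14 = -15$)
$v T{\left(-1 - 6 \right)} - -482 = - \frac{15}{5 - 7} - -482 = - \frac{15}{5 - 7} + 482 = - \frac{15}{-2} + 482 = \left(-15\right) \left(- \frac{1}{2}\right) + 482 = \frac{15}{2} + 482 = \frac{979}{2}$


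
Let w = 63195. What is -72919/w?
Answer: -6629/5745 ≈ -1.1539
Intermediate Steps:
-72919/w = -72919/63195 = -72919*1/63195 = -6629/5745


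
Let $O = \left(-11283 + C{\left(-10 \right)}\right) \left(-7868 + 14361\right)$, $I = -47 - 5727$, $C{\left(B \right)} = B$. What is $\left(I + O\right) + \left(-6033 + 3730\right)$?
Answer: $-73333526$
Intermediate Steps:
$I = -5774$ ($I = -47 - 5727 = -5774$)
$O = -73325449$ ($O = \left(-11283 - 10\right) \left(-7868 + 14361\right) = \left(-11293\right) 6493 = -73325449$)
$\left(I + O\right) + \left(-6033 + 3730\right) = \left(-5774 - 73325449\right) + \left(-6033 + 3730\right) = -73331223 - 2303 = -73333526$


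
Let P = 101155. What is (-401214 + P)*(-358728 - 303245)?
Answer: 198630956407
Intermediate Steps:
(-401214 + P)*(-358728 - 303245) = (-401214 + 101155)*(-358728 - 303245) = -300059*(-661973) = 198630956407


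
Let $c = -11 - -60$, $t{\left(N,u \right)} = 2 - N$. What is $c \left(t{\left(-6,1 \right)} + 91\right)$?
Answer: $4851$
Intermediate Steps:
$c = 49$ ($c = -11 + 60 = 49$)
$c \left(t{\left(-6,1 \right)} + 91\right) = 49 \left(\left(2 - -6\right) + 91\right) = 49 \left(\left(2 + 6\right) + 91\right) = 49 \left(8 + 91\right) = 49 \cdot 99 = 4851$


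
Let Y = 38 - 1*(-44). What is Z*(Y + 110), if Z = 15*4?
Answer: 11520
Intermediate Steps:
Z = 60
Y = 82 (Y = 38 + 44 = 82)
Z*(Y + 110) = 60*(82 + 110) = 60*192 = 11520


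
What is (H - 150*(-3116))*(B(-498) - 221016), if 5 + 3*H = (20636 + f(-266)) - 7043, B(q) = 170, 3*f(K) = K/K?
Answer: -938013570790/9 ≈ -1.0422e+11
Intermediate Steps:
f(K) = ⅓ (f(K) = (K/K)/3 = (⅓)*1 = ⅓)
H = 40765/9 (H = -5/3 + ((20636 + ⅓) - 7043)/3 = -5/3 + (61909/3 - 7043)/3 = -5/3 + (⅓)*(40780/3) = -5/3 + 40780/9 = 40765/9 ≈ 4529.4)
(H - 150*(-3116))*(B(-498) - 221016) = (40765/9 - 150*(-3116))*(170 - 221016) = (40765/9 + 467400)*(-220846) = (4247365/9)*(-220846) = -938013570790/9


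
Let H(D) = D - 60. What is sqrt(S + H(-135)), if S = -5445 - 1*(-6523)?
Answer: sqrt(883) ≈ 29.715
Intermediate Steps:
H(D) = -60 + D
S = 1078 (S = -5445 + 6523 = 1078)
sqrt(S + H(-135)) = sqrt(1078 + (-60 - 135)) = sqrt(1078 - 195) = sqrt(883)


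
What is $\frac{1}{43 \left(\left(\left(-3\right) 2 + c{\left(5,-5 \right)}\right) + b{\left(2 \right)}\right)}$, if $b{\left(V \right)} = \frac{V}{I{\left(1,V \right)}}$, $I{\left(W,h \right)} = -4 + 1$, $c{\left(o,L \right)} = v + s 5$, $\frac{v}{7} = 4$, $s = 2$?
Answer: $\frac{3}{4042} \approx 0.00074221$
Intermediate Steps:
$v = 28$ ($v = 7 \cdot 4 = 28$)
$c{\left(o,L \right)} = 38$ ($c{\left(o,L \right)} = 28 + 2 \cdot 5 = 28 + 10 = 38$)
$I{\left(W,h \right)} = -3$
$b{\left(V \right)} = - \frac{V}{3}$ ($b{\left(V \right)} = \frac{V}{-3} = V \left(- \frac{1}{3}\right) = - \frac{V}{3}$)
$\frac{1}{43 \left(\left(\left(-3\right) 2 + c{\left(5,-5 \right)}\right) + b{\left(2 \right)}\right)} = \frac{1}{43 \left(\left(\left(-3\right) 2 + 38\right) - \frac{2}{3}\right)} = \frac{1}{43 \left(\left(-6 + 38\right) - \frac{2}{3}\right)} = \frac{1}{43 \left(32 - \frac{2}{3}\right)} = \frac{1}{43 \cdot \frac{94}{3}} = \frac{1}{\frac{4042}{3}} = \frac{3}{4042}$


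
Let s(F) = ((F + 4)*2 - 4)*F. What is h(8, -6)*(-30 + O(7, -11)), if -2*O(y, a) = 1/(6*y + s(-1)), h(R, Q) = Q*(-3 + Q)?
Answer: -64827/40 ≈ -1620.7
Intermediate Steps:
s(F) = F*(4 + 2*F) (s(F) = ((4 + F)*2 - 4)*F = ((8 + 2*F) - 4)*F = (4 + 2*F)*F = F*(4 + 2*F))
O(y, a) = -1/(2*(-2 + 6*y)) (O(y, a) = -1/(2*(6*y + 2*(-1)*(2 - 1))) = -1/(2*(6*y + 2*(-1)*1)) = -1/(2*(6*y - 2)) = -1/(2*(-2 + 6*y)))
h(8, -6)*(-30 + O(7, -11)) = (-6*(-3 - 6))*(-30 - 1/(-4 + 12*7)) = (-6*(-9))*(-30 - 1/(-4 + 84)) = 54*(-30 - 1/80) = 54*(-2401/80) = -64827/40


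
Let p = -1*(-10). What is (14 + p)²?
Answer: 576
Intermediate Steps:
p = 10
(14 + p)² = (14 + 10)² = 24² = 576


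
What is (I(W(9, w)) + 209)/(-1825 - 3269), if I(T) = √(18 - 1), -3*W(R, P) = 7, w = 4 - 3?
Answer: -209/5094 - √17/5094 ≈ -0.041838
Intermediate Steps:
w = 1
W(R, P) = -7/3 (W(R, P) = -⅓*7 = -7/3)
I(T) = √17
(I(W(9, w)) + 209)/(-1825 - 3269) = (√17 + 209)/(-1825 - 3269) = (209 + √17)/(-5094) = (209 + √17)*(-1/5094) = -209/5094 - √17/5094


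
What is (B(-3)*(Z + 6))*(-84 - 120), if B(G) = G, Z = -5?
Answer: 612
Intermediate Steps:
(B(-3)*(Z + 6))*(-84 - 120) = (-3*(-5 + 6))*(-84 - 120) = -3*1*(-204) = -3*(-204) = 612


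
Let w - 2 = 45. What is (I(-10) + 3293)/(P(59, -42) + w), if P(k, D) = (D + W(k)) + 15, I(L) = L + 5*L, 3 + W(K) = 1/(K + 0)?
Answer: 190747/1004 ≈ 189.99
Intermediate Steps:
W(K) = -3 + 1/K (W(K) = -3 + 1/(K + 0) = -3 + 1/K)
w = 47 (w = 2 + 45 = 47)
I(L) = 6*L
P(k, D) = 12 + D + 1/k (P(k, D) = (D + (-3 + 1/k)) + 15 = (-3 + D + 1/k) + 15 = 12 + D + 1/k)
(I(-10) + 3293)/(P(59, -42) + w) = (6*(-10) + 3293)/((12 - 42 + 1/59) + 47) = (-60 + 3293)/((12 - 42 + 1/59) + 47) = 3233/(-1769/59 + 47) = 3233/(1004/59) = 3233*(59/1004) = 190747/1004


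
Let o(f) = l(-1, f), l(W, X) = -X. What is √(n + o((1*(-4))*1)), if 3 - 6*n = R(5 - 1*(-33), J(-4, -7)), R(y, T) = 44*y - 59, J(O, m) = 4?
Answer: I*√2379/3 ≈ 16.258*I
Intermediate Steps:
o(f) = -f
R(y, T) = -59 + 44*y
n = -805/3 (n = ½ - (-59 + 44*(5 - 1*(-33)))/6 = ½ - (-59 + 44*(5 + 33))/6 = ½ - (-59 + 44*38)/6 = ½ - (-59 + 1672)/6 = ½ - ⅙*1613 = ½ - 1613/6 = -805/3 ≈ -268.33)
√(n + o((1*(-4))*1)) = √(-805/3 - 1*(-4)) = √(-805/3 + 4) = √(-793/3) = I*√2379/3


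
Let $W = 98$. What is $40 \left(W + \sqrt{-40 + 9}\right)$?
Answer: $3920 + 40 i \sqrt{31} \approx 3920.0 + 222.71 i$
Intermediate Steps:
$40 \left(W + \sqrt{-40 + 9}\right) = 40 \left(98 + \sqrt{-40 + 9}\right) = 40 \left(98 + \sqrt{-31}\right) = 40 \left(98 + i \sqrt{31}\right) = 3920 + 40 i \sqrt{31}$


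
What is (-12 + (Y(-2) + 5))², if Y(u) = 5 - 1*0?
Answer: 4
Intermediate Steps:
Y(u) = 5 (Y(u) = 5 + 0 = 5)
(-12 + (Y(-2) + 5))² = (-12 + (5 + 5))² = (-12 + 10)² = (-2)² = 4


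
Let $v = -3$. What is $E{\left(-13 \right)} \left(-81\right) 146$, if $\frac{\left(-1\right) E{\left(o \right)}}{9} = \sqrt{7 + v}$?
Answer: $212868$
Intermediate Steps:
$E{\left(o \right)} = -18$ ($E{\left(o \right)} = - 9 \sqrt{7 - 3} = - 9 \sqrt{4} = \left(-9\right) 2 = -18$)
$E{\left(-13 \right)} \left(-81\right) 146 = \left(-18\right) \left(-81\right) 146 = 1458 \cdot 146 = 212868$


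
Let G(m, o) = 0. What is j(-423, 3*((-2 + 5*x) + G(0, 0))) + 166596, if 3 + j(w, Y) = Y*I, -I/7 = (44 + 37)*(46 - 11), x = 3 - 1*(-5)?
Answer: -2095737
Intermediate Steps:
x = 8 (x = 3 + 5 = 8)
I = -19845 (I = -7*(44 + 37)*(46 - 11) = -567*35 = -7*2835 = -19845)
j(w, Y) = -3 - 19845*Y (j(w, Y) = -3 + Y*(-19845) = -3 - 19845*Y)
j(-423, 3*((-2 + 5*x) + G(0, 0))) + 166596 = (-3 - 59535*((-2 + 5*8) + 0)) + 166596 = (-3 - 59535*((-2 + 40) + 0)) + 166596 = (-3 - 59535*(38 + 0)) + 166596 = (-3 - 59535*38) + 166596 = (-3 - 19845*114) + 166596 = (-3 - 2262330) + 166596 = -2262333 + 166596 = -2095737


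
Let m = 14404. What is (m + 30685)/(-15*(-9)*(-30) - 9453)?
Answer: -45089/13503 ≈ -3.3392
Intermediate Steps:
(m + 30685)/(-15*(-9)*(-30) - 9453) = (14404 + 30685)/(-15*(-9)*(-30) - 9453) = 45089/(135*(-30) - 9453) = 45089/(-4050 - 9453) = 45089/(-13503) = 45089*(-1/13503) = -45089/13503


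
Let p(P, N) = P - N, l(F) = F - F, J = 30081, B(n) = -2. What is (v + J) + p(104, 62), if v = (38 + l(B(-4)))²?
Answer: 31567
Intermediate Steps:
l(F) = 0
v = 1444 (v = (38 + 0)² = 38² = 1444)
(v + J) + p(104, 62) = (1444 + 30081) + (104 - 1*62) = 31525 + (104 - 62) = 31525 + 42 = 31567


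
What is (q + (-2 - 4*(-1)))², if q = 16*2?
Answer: 1156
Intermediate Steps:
q = 32
(q + (-2 - 4*(-1)))² = (32 + (-2 - 4*(-1)))² = (32 + (-2 + 4))² = (32 + 2)² = 34² = 1156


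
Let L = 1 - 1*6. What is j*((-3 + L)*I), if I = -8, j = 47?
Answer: 3008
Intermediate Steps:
L = -5 (L = 1 - 6 = -5)
j*((-3 + L)*I) = 47*((-3 - 5)*(-8)) = 47*(-8*(-8)) = 47*64 = 3008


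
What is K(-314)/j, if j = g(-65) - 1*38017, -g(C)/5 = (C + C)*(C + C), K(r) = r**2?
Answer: -98596/122517 ≈ -0.80475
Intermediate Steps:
g(C) = -20*C**2 (g(C) = -5*(C + C)*(C + C) = -5*2*C*2*C = -20*C**2)
j = -122517 (j = -20*(-65)**2 - 1*38017 = -20*4225 - 38017 = -84500 - 38017 = -122517)
K(-314)/j = (-314)**2/(-122517) = 98596*(-1/122517) = -98596/122517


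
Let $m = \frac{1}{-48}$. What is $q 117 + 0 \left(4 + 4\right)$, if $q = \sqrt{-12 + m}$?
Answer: $\frac{39 i \sqrt{1731}}{4} \approx 405.65 i$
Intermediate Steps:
$m = - \frac{1}{48} \approx -0.020833$
$q = \frac{i \sqrt{1731}}{12}$ ($q = \sqrt{-12 - \frac{1}{48}} = \sqrt{- \frac{577}{48}} = \frac{i \sqrt{1731}}{12} \approx 3.4671 i$)
$q 117 + 0 \left(4 + 4\right) = \frac{i \sqrt{1731}}{12} \cdot 117 + 0 \left(4 + 4\right) = \frac{39 i \sqrt{1731}}{4} + 0 \cdot 8 = \frac{39 i \sqrt{1731}}{4} + 0 = \frac{39 i \sqrt{1731}}{4}$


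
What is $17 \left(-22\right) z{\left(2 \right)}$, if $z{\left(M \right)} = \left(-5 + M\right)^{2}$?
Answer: $-3366$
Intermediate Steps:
$17 \left(-22\right) z{\left(2 \right)} = 17 \left(-22\right) \left(-5 + 2\right)^{2} = - 374 \left(-3\right)^{2} = \left(-374\right) 9 = -3366$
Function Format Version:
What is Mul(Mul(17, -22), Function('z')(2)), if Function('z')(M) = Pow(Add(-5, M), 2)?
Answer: -3366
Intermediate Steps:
Mul(Mul(17, -22), Function('z')(2)) = Mul(Mul(17, -22), Pow(Add(-5, 2), 2)) = Mul(-374, Pow(-3, 2)) = Mul(-374, 9) = -3366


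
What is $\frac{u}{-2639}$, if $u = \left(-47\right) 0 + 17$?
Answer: $- \frac{17}{2639} \approx -0.0064418$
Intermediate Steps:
$u = 17$ ($u = 0 + 17 = 17$)
$\frac{u}{-2639} = \frac{17}{-2639} = 17 \left(- \frac{1}{2639}\right) = - \frac{17}{2639}$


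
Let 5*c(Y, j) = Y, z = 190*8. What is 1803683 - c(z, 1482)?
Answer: 1803379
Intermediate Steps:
z = 1520
c(Y, j) = Y/5
1803683 - c(z, 1482) = 1803683 - 1520/5 = 1803683 - 1*304 = 1803683 - 304 = 1803379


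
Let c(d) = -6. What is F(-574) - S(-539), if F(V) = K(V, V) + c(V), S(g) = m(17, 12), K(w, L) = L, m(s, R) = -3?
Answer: -577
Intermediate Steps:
S(g) = -3
F(V) = -6 + V (F(V) = V - 6 = -6 + V)
F(-574) - S(-539) = (-6 - 574) - 1*(-3) = -580 + 3 = -577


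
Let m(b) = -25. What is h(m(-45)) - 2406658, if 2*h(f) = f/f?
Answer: -4813315/2 ≈ -2.4067e+6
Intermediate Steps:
h(f) = ½ (h(f) = (f/f)/2 = (½)*1 = ½)
h(m(-45)) - 2406658 = ½ - 2406658 = -4813315/2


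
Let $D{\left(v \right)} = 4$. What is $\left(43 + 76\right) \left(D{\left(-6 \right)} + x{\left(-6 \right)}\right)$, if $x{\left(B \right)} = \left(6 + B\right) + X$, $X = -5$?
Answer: $-119$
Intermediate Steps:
$x{\left(B \right)} = 1 + B$ ($x{\left(B \right)} = \left(6 + B\right) - 5 = 1 + B$)
$\left(43 + 76\right) \left(D{\left(-6 \right)} + x{\left(-6 \right)}\right) = \left(43 + 76\right) \left(4 + \left(1 - 6\right)\right) = 119 \left(4 - 5\right) = 119 \left(-1\right) = -119$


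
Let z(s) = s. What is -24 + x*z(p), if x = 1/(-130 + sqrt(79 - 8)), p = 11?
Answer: -405326/16829 - 11*sqrt(71)/16829 ≈ -24.090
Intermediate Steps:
x = 1/(-130 + sqrt(71)) ≈ -0.0082255
-24 + x*z(p) = -24 + (-130/16829 - sqrt(71)/16829)*11 = -24 + (-1430/16829 - 11*sqrt(71)/16829) = -405326/16829 - 11*sqrt(71)/16829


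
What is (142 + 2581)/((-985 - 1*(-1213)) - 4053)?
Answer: -2723/3825 ≈ -0.71189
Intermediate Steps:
(142 + 2581)/((-985 - 1*(-1213)) - 4053) = 2723/((-985 + 1213) - 4053) = 2723/(228 - 4053) = 2723/(-3825) = 2723*(-1/3825) = -2723/3825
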